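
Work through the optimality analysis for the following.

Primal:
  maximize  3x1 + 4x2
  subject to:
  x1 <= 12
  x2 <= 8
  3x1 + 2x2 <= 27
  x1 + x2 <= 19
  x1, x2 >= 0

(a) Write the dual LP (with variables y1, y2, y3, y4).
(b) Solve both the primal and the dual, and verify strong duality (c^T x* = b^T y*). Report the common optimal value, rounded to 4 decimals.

The standard primal-dual pair for 'max c^T x s.t. A x <= b, x >= 0' is:
  Dual:  min b^T y  s.t.  A^T y >= c,  y >= 0.

So the dual LP is:
  minimize  12y1 + 8y2 + 27y3 + 19y4
  subject to:
    y1 + 3y3 + y4 >= 3
    y2 + 2y3 + y4 >= 4
    y1, y2, y3, y4 >= 0

Solving the primal: x* = (3.6667, 8).
  primal value c^T x* = 43.
Solving the dual: y* = (0, 2, 1, 0).
  dual value b^T y* = 43.
Strong duality: c^T x* = b^T y*. Confirmed.

43


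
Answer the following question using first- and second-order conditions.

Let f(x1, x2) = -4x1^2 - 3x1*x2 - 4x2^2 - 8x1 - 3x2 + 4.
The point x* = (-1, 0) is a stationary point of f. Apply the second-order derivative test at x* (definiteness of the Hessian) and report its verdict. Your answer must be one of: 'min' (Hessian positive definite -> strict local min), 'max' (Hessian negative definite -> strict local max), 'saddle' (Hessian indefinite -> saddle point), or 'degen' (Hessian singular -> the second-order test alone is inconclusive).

Compute the Hessian H = grad^2 f:
  H = [[-8, -3], [-3, -8]]
Verify stationarity: grad f(x*) = H x* + g = (0, 0).
Eigenvalues of H: -11, -5.
Both eigenvalues < 0, so H is negative definite -> x* is a strict local max.

max


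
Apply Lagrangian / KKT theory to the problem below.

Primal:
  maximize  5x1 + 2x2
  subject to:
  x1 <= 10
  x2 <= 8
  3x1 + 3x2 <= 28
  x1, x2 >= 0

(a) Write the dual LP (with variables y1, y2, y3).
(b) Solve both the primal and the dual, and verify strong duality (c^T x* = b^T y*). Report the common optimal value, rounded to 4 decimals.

The standard primal-dual pair for 'max c^T x s.t. A x <= b, x >= 0' is:
  Dual:  min b^T y  s.t.  A^T y >= c,  y >= 0.

So the dual LP is:
  minimize  10y1 + 8y2 + 28y3
  subject to:
    y1 + 3y3 >= 5
    y2 + 3y3 >= 2
    y1, y2, y3 >= 0

Solving the primal: x* = (9.3333, 0).
  primal value c^T x* = 46.6667.
Solving the dual: y* = (0, 0, 1.6667).
  dual value b^T y* = 46.6667.
Strong duality: c^T x* = b^T y*. Confirmed.

46.6667


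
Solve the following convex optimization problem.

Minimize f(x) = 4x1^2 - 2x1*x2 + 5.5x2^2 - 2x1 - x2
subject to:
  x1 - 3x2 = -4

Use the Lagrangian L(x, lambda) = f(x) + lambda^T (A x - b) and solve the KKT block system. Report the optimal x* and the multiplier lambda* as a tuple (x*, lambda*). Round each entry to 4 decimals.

Form the Lagrangian:
  L(x, lambda) = (1/2) x^T Q x + c^T x + lambda^T (A x - b)
Stationarity (grad_x L = 0): Q x + c + A^T lambda = 0.
Primal feasibility: A x = b.

This gives the KKT block system:
  [ Q   A^T ] [ x     ]   [-c ]
  [ A    0  ] [ lambda ] = [ b ]

Solving the linear system:
  x*      = (0.0141, 1.338)
  lambda* = (4.5634)
  f(x*)   = 8.4437

x* = (0.0141, 1.338), lambda* = (4.5634)


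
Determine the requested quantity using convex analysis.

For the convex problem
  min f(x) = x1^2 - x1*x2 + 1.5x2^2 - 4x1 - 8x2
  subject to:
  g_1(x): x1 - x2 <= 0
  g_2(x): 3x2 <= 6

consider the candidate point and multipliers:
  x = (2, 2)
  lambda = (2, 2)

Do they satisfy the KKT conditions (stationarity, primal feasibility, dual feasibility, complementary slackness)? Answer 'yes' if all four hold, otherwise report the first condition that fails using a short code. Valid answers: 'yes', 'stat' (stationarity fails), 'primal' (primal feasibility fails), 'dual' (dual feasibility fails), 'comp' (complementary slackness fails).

Gradient of f: grad f(x) = Q x + c = (-2, -4)
Constraint values g_i(x) = a_i^T x - b_i:
  g_1((2, 2)) = 0
  g_2((2, 2)) = 0
Stationarity residual: grad f(x) + sum_i lambda_i a_i = (0, 0)
  -> stationarity OK
Primal feasibility (all g_i <= 0): OK
Dual feasibility (all lambda_i >= 0): OK
Complementary slackness (lambda_i * g_i(x) = 0 for all i): OK

Verdict: yes, KKT holds.

yes


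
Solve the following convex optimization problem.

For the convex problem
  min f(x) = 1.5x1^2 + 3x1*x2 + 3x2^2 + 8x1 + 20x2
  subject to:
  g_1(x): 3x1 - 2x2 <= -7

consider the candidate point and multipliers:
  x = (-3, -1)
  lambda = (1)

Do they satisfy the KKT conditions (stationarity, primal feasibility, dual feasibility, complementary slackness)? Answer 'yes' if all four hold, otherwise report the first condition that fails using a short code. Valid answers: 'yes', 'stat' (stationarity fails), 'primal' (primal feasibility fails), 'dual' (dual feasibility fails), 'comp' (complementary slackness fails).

Gradient of f: grad f(x) = Q x + c = (-4, 5)
Constraint values g_i(x) = a_i^T x - b_i:
  g_1((-3, -1)) = 0
Stationarity residual: grad f(x) + sum_i lambda_i a_i = (-1, 3)
  -> stationarity FAILS
Primal feasibility (all g_i <= 0): OK
Dual feasibility (all lambda_i >= 0): OK
Complementary slackness (lambda_i * g_i(x) = 0 for all i): OK

Verdict: the first failing condition is stationarity -> stat.

stat


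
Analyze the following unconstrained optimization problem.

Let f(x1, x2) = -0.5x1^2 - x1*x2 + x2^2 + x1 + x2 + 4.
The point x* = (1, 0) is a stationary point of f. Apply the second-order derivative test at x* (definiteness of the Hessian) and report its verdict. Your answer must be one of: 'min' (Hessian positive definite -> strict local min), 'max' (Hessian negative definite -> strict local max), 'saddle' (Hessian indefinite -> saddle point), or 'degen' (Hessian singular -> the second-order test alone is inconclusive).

Compute the Hessian H = grad^2 f:
  H = [[-1, -1], [-1, 2]]
Verify stationarity: grad f(x*) = H x* + g = (0, 0).
Eigenvalues of H: -1.3028, 2.3028.
Eigenvalues have mixed signs, so H is indefinite -> x* is a saddle point.

saddle


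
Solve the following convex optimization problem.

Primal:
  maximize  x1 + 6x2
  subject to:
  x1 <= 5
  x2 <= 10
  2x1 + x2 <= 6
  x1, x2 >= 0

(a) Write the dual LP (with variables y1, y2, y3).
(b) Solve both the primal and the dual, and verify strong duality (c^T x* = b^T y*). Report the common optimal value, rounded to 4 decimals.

The standard primal-dual pair for 'max c^T x s.t. A x <= b, x >= 0' is:
  Dual:  min b^T y  s.t.  A^T y >= c,  y >= 0.

So the dual LP is:
  minimize  5y1 + 10y2 + 6y3
  subject to:
    y1 + 2y3 >= 1
    y2 + y3 >= 6
    y1, y2, y3 >= 0

Solving the primal: x* = (0, 6).
  primal value c^T x* = 36.
Solving the dual: y* = (0, 0, 6).
  dual value b^T y* = 36.
Strong duality: c^T x* = b^T y*. Confirmed.

36


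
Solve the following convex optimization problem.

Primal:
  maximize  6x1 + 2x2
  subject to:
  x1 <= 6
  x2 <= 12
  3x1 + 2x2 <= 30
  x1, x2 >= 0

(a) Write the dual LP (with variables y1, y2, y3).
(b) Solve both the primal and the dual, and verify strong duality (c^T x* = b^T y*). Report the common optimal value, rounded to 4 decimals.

The standard primal-dual pair for 'max c^T x s.t. A x <= b, x >= 0' is:
  Dual:  min b^T y  s.t.  A^T y >= c,  y >= 0.

So the dual LP is:
  minimize  6y1 + 12y2 + 30y3
  subject to:
    y1 + 3y3 >= 6
    y2 + 2y3 >= 2
    y1, y2, y3 >= 0

Solving the primal: x* = (6, 6).
  primal value c^T x* = 48.
Solving the dual: y* = (3, 0, 1).
  dual value b^T y* = 48.
Strong duality: c^T x* = b^T y*. Confirmed.

48


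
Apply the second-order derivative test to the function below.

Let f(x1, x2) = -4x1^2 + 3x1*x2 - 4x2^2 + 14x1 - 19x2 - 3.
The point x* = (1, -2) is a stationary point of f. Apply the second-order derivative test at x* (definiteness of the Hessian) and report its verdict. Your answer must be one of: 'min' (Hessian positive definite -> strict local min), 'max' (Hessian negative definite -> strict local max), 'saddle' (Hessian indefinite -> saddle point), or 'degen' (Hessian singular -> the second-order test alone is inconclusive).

Compute the Hessian H = grad^2 f:
  H = [[-8, 3], [3, -8]]
Verify stationarity: grad f(x*) = H x* + g = (0, 0).
Eigenvalues of H: -11, -5.
Both eigenvalues < 0, so H is negative definite -> x* is a strict local max.

max


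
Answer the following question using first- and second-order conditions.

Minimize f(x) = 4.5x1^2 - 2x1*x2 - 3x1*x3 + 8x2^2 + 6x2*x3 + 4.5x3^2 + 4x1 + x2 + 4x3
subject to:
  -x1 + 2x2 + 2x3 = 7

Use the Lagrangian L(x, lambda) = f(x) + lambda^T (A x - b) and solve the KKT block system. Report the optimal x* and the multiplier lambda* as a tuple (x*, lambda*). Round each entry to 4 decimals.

Form the Lagrangian:
  L(x, lambda) = (1/2) x^T Q x + c^T x + lambda^T (A x - b)
Stationarity (grad_x L = 0): Q x + c + A^T lambda = 0.
Primal feasibility: A x = b.

This gives the KKT block system:
  [ Q   A^T ] [ x     ]   [-c ]
  [ A    0  ] [ lambda ] = [ b ]

Solving the linear system:
  x*      = (-1.3037, 0.9883, 1.8598)
  lambda* = (-15.2897)
  f(x*)   = 55.1203

x* = (-1.3037, 0.9883, 1.8598), lambda* = (-15.2897)


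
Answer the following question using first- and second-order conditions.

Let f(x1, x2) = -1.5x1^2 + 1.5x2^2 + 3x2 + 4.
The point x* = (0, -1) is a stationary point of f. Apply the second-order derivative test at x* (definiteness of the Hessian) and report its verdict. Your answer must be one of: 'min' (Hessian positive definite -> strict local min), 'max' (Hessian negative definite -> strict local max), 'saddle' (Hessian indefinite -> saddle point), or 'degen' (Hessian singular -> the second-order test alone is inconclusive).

Compute the Hessian H = grad^2 f:
  H = [[-3, 0], [0, 3]]
Verify stationarity: grad f(x*) = H x* + g = (0, 0).
Eigenvalues of H: -3, 3.
Eigenvalues have mixed signs, so H is indefinite -> x* is a saddle point.

saddle


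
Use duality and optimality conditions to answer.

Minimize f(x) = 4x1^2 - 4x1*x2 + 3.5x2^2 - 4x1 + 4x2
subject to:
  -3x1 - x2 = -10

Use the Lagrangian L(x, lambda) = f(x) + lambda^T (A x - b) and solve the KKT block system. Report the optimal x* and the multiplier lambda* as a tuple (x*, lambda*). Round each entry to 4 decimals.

Form the Lagrangian:
  L(x, lambda) = (1/2) x^T Q x + c^T x + lambda^T (A x - b)
Stationarity (grad_x L = 0): Q x + c + A^T lambda = 0.
Primal feasibility: A x = b.

This gives the KKT block system:
  [ Q   A^T ] [ x     ]   [-c ]
  [ A    0  ] [ lambda ] = [ b ]

Solving the linear system:
  x*      = (2.8, 1.6)
  lambda* = (4)
  f(x*)   = 17.6

x* = (2.8, 1.6), lambda* = (4)


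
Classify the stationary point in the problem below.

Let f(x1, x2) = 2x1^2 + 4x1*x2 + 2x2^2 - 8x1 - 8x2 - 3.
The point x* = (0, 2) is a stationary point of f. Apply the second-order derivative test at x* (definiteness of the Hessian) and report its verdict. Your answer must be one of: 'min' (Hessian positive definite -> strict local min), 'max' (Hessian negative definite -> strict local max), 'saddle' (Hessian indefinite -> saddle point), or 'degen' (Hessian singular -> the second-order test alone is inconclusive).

Compute the Hessian H = grad^2 f:
  H = [[4, 4], [4, 4]]
Verify stationarity: grad f(x*) = H x* + g = (0, 0).
Eigenvalues of H: 0, 8.
H has a zero eigenvalue (singular; positive semidefinite but not definite), so H is neither positive definite, negative definite, nor indefinite. The second-order test alone is inconclusive -> degen.
(Indeed, f is constant along the null direction of H through x*, so x* is not a strict local extremum.)

degen


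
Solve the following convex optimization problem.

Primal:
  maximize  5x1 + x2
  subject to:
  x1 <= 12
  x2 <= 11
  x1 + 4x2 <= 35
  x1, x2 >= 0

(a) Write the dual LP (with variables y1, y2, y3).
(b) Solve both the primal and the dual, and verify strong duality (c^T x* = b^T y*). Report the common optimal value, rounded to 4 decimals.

The standard primal-dual pair for 'max c^T x s.t. A x <= b, x >= 0' is:
  Dual:  min b^T y  s.t.  A^T y >= c,  y >= 0.

So the dual LP is:
  minimize  12y1 + 11y2 + 35y3
  subject to:
    y1 + y3 >= 5
    y2 + 4y3 >= 1
    y1, y2, y3 >= 0

Solving the primal: x* = (12, 5.75).
  primal value c^T x* = 65.75.
Solving the dual: y* = (4.75, 0, 0.25).
  dual value b^T y* = 65.75.
Strong duality: c^T x* = b^T y*. Confirmed.

65.75


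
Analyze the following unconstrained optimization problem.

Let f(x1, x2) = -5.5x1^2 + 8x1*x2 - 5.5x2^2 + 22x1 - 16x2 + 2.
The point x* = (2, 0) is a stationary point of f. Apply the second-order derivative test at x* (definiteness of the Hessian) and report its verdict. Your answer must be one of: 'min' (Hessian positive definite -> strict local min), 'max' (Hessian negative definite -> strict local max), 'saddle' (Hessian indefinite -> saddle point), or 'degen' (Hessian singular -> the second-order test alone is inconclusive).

Compute the Hessian H = grad^2 f:
  H = [[-11, 8], [8, -11]]
Verify stationarity: grad f(x*) = H x* + g = (0, 0).
Eigenvalues of H: -19, -3.
Both eigenvalues < 0, so H is negative definite -> x* is a strict local max.

max


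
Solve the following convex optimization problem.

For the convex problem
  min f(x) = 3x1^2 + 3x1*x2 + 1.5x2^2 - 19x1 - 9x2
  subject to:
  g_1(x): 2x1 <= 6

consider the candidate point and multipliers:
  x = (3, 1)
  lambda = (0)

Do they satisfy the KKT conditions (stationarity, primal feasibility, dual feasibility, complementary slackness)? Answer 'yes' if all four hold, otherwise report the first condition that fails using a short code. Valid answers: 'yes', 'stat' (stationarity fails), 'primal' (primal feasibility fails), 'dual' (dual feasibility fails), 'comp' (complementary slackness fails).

Gradient of f: grad f(x) = Q x + c = (2, 3)
Constraint values g_i(x) = a_i^T x - b_i:
  g_1((3, 1)) = 0
Stationarity residual: grad f(x) + sum_i lambda_i a_i = (2, 3)
  -> stationarity FAILS
Primal feasibility (all g_i <= 0): OK
Dual feasibility (all lambda_i >= 0): OK
Complementary slackness (lambda_i * g_i(x) = 0 for all i): OK

Verdict: the first failing condition is stationarity -> stat.

stat


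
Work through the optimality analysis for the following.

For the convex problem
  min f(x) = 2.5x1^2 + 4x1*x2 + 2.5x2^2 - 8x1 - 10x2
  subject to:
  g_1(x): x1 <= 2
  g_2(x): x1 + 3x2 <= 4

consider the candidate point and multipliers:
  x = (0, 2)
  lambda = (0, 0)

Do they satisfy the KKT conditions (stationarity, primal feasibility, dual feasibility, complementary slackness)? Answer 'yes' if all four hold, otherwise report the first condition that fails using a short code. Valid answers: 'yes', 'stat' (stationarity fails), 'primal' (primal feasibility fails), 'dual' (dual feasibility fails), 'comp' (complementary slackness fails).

Gradient of f: grad f(x) = Q x + c = (0, 0)
Constraint values g_i(x) = a_i^T x - b_i:
  g_1((0, 2)) = -2
  g_2((0, 2)) = 2
Stationarity residual: grad f(x) + sum_i lambda_i a_i = (0, 0)
  -> stationarity OK
Primal feasibility (all g_i <= 0): FAILS
Dual feasibility (all lambda_i >= 0): OK
Complementary slackness (lambda_i * g_i(x) = 0 for all i): OK

Verdict: the first failing condition is primal_feasibility -> primal.

primal


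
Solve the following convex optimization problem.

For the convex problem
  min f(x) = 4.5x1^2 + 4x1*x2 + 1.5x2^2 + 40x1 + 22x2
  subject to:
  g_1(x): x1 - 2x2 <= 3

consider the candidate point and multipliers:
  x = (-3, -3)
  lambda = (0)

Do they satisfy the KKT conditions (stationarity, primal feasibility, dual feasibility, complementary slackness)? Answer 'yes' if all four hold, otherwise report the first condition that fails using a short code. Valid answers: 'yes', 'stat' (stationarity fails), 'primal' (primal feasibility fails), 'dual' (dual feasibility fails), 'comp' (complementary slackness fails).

Gradient of f: grad f(x) = Q x + c = (1, 1)
Constraint values g_i(x) = a_i^T x - b_i:
  g_1((-3, -3)) = 0
Stationarity residual: grad f(x) + sum_i lambda_i a_i = (1, 1)
  -> stationarity FAILS
Primal feasibility (all g_i <= 0): OK
Dual feasibility (all lambda_i >= 0): OK
Complementary slackness (lambda_i * g_i(x) = 0 for all i): OK

Verdict: the first failing condition is stationarity -> stat.

stat


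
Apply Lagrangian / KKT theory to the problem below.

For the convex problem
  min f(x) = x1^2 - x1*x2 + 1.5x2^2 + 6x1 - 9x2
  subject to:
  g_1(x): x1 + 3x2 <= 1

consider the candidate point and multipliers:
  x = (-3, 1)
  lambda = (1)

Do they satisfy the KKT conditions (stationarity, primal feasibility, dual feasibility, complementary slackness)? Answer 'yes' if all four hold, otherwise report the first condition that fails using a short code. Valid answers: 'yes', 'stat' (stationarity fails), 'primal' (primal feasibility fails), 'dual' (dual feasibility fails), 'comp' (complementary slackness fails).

Gradient of f: grad f(x) = Q x + c = (-1, -3)
Constraint values g_i(x) = a_i^T x - b_i:
  g_1((-3, 1)) = -1
Stationarity residual: grad f(x) + sum_i lambda_i a_i = (0, 0)
  -> stationarity OK
Primal feasibility (all g_i <= 0): OK
Dual feasibility (all lambda_i >= 0): OK
Complementary slackness (lambda_i * g_i(x) = 0 for all i): FAILS

Verdict: the first failing condition is complementary_slackness -> comp.

comp


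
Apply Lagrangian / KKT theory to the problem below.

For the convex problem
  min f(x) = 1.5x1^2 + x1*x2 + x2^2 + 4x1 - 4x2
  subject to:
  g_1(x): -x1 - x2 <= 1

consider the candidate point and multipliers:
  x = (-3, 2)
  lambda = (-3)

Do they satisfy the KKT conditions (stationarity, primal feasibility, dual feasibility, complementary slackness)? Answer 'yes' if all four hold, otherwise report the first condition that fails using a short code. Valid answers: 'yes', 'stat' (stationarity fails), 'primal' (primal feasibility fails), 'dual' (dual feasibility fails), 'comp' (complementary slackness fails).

Gradient of f: grad f(x) = Q x + c = (-3, -3)
Constraint values g_i(x) = a_i^T x - b_i:
  g_1((-3, 2)) = 0
Stationarity residual: grad f(x) + sum_i lambda_i a_i = (0, 0)
  -> stationarity OK
Primal feasibility (all g_i <= 0): OK
Dual feasibility (all lambda_i >= 0): FAILS
Complementary slackness (lambda_i * g_i(x) = 0 for all i): OK

Verdict: the first failing condition is dual_feasibility -> dual.

dual


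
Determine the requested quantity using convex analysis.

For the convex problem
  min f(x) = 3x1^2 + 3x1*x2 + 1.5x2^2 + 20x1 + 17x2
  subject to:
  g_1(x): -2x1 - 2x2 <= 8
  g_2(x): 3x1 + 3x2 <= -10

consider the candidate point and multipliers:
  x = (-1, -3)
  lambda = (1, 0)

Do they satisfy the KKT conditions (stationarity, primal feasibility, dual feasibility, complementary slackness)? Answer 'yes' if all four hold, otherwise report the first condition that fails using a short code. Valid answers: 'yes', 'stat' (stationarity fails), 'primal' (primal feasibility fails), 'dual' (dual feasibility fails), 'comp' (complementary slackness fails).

Gradient of f: grad f(x) = Q x + c = (5, 5)
Constraint values g_i(x) = a_i^T x - b_i:
  g_1((-1, -3)) = 0
  g_2((-1, -3)) = -2
Stationarity residual: grad f(x) + sum_i lambda_i a_i = (3, 3)
  -> stationarity FAILS
Primal feasibility (all g_i <= 0): OK
Dual feasibility (all lambda_i >= 0): OK
Complementary slackness (lambda_i * g_i(x) = 0 for all i): OK

Verdict: the first failing condition is stationarity -> stat.

stat


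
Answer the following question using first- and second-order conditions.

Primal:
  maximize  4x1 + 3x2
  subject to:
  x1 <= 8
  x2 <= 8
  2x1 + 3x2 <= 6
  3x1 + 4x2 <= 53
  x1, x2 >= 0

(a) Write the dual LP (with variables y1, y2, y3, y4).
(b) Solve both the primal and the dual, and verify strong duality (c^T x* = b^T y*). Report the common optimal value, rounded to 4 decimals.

The standard primal-dual pair for 'max c^T x s.t. A x <= b, x >= 0' is:
  Dual:  min b^T y  s.t.  A^T y >= c,  y >= 0.

So the dual LP is:
  minimize  8y1 + 8y2 + 6y3 + 53y4
  subject to:
    y1 + 2y3 + 3y4 >= 4
    y2 + 3y3 + 4y4 >= 3
    y1, y2, y3, y4 >= 0

Solving the primal: x* = (3, 0).
  primal value c^T x* = 12.
Solving the dual: y* = (0, 0, 2, 0).
  dual value b^T y* = 12.
Strong duality: c^T x* = b^T y*. Confirmed.

12


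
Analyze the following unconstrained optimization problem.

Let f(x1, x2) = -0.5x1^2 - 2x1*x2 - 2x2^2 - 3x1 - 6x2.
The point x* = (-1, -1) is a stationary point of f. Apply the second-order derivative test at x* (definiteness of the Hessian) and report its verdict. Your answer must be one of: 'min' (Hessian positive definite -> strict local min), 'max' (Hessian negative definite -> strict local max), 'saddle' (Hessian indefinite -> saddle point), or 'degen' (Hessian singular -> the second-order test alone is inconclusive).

Compute the Hessian H = grad^2 f:
  H = [[-1, -2], [-2, -4]]
Verify stationarity: grad f(x*) = H x* + g = (0, 0).
Eigenvalues of H: -5, 0.
H has a zero eigenvalue (singular; negative semidefinite but not definite), so H is neither positive definite, negative definite, nor indefinite. The second-order test alone is inconclusive -> degen.
(Indeed, f is constant along the null direction of H through x*, so x* is not a strict local extremum.)

degen


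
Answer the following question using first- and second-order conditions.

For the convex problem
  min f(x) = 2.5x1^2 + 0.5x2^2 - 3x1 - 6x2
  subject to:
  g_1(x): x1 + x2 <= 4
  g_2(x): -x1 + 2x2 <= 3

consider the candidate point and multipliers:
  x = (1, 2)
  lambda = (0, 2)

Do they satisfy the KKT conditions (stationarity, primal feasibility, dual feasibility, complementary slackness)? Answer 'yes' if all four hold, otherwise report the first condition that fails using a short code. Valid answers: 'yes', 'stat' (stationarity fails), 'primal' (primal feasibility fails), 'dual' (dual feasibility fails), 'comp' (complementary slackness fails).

Gradient of f: grad f(x) = Q x + c = (2, -4)
Constraint values g_i(x) = a_i^T x - b_i:
  g_1((1, 2)) = -1
  g_2((1, 2)) = 0
Stationarity residual: grad f(x) + sum_i lambda_i a_i = (0, 0)
  -> stationarity OK
Primal feasibility (all g_i <= 0): OK
Dual feasibility (all lambda_i >= 0): OK
Complementary slackness (lambda_i * g_i(x) = 0 for all i): OK

Verdict: yes, KKT holds.

yes


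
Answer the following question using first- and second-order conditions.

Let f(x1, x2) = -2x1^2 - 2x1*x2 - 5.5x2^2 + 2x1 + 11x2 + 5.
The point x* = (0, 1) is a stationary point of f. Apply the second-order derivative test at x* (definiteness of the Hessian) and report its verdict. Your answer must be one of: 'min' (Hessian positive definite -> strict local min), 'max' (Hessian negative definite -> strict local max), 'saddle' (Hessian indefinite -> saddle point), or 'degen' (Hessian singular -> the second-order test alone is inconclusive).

Compute the Hessian H = grad^2 f:
  H = [[-4, -2], [-2, -11]]
Verify stationarity: grad f(x*) = H x* + g = (0, 0).
Eigenvalues of H: -11.5311, -3.4689.
Both eigenvalues < 0, so H is negative definite -> x* is a strict local max.

max


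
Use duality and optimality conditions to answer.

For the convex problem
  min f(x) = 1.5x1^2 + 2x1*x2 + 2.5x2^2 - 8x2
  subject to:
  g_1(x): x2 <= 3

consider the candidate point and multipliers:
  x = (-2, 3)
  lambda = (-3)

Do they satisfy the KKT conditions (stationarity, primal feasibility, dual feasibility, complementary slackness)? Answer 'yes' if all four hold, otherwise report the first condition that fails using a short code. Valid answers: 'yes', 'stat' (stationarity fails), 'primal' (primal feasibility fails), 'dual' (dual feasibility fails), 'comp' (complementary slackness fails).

Gradient of f: grad f(x) = Q x + c = (0, 3)
Constraint values g_i(x) = a_i^T x - b_i:
  g_1((-2, 3)) = 0
Stationarity residual: grad f(x) + sum_i lambda_i a_i = (0, 0)
  -> stationarity OK
Primal feasibility (all g_i <= 0): OK
Dual feasibility (all lambda_i >= 0): FAILS
Complementary slackness (lambda_i * g_i(x) = 0 for all i): OK

Verdict: the first failing condition is dual_feasibility -> dual.

dual


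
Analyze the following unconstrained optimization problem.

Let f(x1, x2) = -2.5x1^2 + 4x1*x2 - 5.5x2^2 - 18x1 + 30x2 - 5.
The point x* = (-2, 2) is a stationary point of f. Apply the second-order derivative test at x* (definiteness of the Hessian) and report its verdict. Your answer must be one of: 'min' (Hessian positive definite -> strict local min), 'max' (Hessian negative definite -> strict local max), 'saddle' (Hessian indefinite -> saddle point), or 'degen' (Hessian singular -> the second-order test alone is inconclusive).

Compute the Hessian H = grad^2 f:
  H = [[-5, 4], [4, -11]]
Verify stationarity: grad f(x*) = H x* + g = (0, 0).
Eigenvalues of H: -13, -3.
Both eigenvalues < 0, so H is negative definite -> x* is a strict local max.

max


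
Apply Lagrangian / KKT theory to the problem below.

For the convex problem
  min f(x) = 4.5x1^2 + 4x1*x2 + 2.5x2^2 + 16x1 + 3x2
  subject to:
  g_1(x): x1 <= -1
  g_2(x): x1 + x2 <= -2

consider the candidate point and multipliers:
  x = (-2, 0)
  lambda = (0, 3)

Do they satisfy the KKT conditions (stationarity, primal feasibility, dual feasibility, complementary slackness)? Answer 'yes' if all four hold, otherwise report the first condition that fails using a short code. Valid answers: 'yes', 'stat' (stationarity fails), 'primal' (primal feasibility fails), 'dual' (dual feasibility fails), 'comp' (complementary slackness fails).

Gradient of f: grad f(x) = Q x + c = (-2, -5)
Constraint values g_i(x) = a_i^T x - b_i:
  g_1((-2, 0)) = -1
  g_2((-2, 0)) = 0
Stationarity residual: grad f(x) + sum_i lambda_i a_i = (1, -2)
  -> stationarity FAILS
Primal feasibility (all g_i <= 0): OK
Dual feasibility (all lambda_i >= 0): OK
Complementary slackness (lambda_i * g_i(x) = 0 for all i): OK

Verdict: the first failing condition is stationarity -> stat.

stat


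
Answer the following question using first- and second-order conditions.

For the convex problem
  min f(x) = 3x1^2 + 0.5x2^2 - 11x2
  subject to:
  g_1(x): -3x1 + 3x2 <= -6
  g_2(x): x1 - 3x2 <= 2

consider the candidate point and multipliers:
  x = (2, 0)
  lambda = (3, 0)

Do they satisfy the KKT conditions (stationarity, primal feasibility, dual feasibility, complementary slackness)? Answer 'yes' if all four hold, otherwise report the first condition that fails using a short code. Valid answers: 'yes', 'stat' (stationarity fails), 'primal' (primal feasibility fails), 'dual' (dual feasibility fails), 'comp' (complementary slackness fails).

Gradient of f: grad f(x) = Q x + c = (12, -11)
Constraint values g_i(x) = a_i^T x - b_i:
  g_1((2, 0)) = 0
  g_2((2, 0)) = 0
Stationarity residual: grad f(x) + sum_i lambda_i a_i = (3, -2)
  -> stationarity FAILS
Primal feasibility (all g_i <= 0): OK
Dual feasibility (all lambda_i >= 0): OK
Complementary slackness (lambda_i * g_i(x) = 0 for all i): OK

Verdict: the first failing condition is stationarity -> stat.

stat


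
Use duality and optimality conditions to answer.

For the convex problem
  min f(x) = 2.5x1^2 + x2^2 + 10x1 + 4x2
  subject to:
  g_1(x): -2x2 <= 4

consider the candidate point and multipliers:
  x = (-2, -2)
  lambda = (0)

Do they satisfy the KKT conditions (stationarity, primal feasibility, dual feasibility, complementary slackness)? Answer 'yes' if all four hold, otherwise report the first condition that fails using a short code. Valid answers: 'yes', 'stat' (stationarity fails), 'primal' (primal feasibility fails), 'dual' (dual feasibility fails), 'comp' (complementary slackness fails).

Gradient of f: grad f(x) = Q x + c = (0, 0)
Constraint values g_i(x) = a_i^T x - b_i:
  g_1((-2, -2)) = 0
Stationarity residual: grad f(x) + sum_i lambda_i a_i = (0, 0)
  -> stationarity OK
Primal feasibility (all g_i <= 0): OK
Dual feasibility (all lambda_i >= 0): OK
Complementary slackness (lambda_i * g_i(x) = 0 for all i): OK

Verdict: yes, KKT holds.

yes


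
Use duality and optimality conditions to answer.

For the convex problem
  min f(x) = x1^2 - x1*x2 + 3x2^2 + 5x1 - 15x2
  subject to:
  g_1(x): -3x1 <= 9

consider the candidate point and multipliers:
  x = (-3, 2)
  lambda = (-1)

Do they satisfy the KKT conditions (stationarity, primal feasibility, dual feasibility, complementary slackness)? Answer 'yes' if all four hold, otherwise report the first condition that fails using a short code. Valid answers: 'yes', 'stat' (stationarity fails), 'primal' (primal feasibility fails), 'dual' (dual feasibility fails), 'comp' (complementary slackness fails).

Gradient of f: grad f(x) = Q x + c = (-3, 0)
Constraint values g_i(x) = a_i^T x - b_i:
  g_1((-3, 2)) = 0
Stationarity residual: grad f(x) + sum_i lambda_i a_i = (0, 0)
  -> stationarity OK
Primal feasibility (all g_i <= 0): OK
Dual feasibility (all lambda_i >= 0): FAILS
Complementary slackness (lambda_i * g_i(x) = 0 for all i): OK

Verdict: the first failing condition is dual_feasibility -> dual.

dual


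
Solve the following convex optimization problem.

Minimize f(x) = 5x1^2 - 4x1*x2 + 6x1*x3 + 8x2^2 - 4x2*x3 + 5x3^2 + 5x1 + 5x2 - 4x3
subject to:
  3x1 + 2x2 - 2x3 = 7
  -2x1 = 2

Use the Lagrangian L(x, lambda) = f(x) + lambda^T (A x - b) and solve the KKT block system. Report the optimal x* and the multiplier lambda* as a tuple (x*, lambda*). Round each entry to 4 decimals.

Form the Lagrangian:
  L(x, lambda) = (1/2) x^T Q x + c^T x + lambda^T (A x - b)
Stationarity (grad_x L = 0): Q x + c + A^T lambda = 0.
Primal feasibility: A x = b.

This gives the KKT block system:
  [ Q   A^T ] [ x     ]   [-c ]
  [ A    0  ] [ lambda ] = [ b ]

Solving the linear system:
  x*      = (-1, 1.7222, -3.2778)
  lambda* = (-24.8333, -53.0278)
  f(x*)   = 148.3056

x* = (-1, 1.7222, -3.2778), lambda* = (-24.8333, -53.0278)


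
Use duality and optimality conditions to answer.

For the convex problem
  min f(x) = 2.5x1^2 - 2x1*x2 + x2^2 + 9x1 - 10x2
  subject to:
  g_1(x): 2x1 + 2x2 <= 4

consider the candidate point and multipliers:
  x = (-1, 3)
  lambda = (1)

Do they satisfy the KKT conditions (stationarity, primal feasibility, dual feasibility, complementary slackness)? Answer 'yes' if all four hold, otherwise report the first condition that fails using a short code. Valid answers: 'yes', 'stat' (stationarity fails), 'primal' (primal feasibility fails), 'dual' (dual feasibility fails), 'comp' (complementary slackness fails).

Gradient of f: grad f(x) = Q x + c = (-2, -2)
Constraint values g_i(x) = a_i^T x - b_i:
  g_1((-1, 3)) = 0
Stationarity residual: grad f(x) + sum_i lambda_i a_i = (0, 0)
  -> stationarity OK
Primal feasibility (all g_i <= 0): OK
Dual feasibility (all lambda_i >= 0): OK
Complementary slackness (lambda_i * g_i(x) = 0 for all i): OK

Verdict: yes, KKT holds.

yes


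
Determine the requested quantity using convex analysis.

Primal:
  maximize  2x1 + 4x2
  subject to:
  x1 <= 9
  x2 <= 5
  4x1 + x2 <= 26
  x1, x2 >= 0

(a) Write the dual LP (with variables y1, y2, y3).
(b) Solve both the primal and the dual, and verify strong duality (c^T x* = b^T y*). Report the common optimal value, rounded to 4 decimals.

The standard primal-dual pair for 'max c^T x s.t. A x <= b, x >= 0' is:
  Dual:  min b^T y  s.t.  A^T y >= c,  y >= 0.

So the dual LP is:
  minimize  9y1 + 5y2 + 26y3
  subject to:
    y1 + 4y3 >= 2
    y2 + y3 >= 4
    y1, y2, y3 >= 0

Solving the primal: x* = (5.25, 5).
  primal value c^T x* = 30.5.
Solving the dual: y* = (0, 3.5, 0.5).
  dual value b^T y* = 30.5.
Strong duality: c^T x* = b^T y*. Confirmed.

30.5


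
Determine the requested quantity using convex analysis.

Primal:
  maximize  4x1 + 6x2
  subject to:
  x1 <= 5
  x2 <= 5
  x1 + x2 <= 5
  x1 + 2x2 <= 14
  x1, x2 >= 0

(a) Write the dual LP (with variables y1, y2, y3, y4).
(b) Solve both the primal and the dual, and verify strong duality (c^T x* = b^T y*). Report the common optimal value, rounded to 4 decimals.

The standard primal-dual pair for 'max c^T x s.t. A x <= b, x >= 0' is:
  Dual:  min b^T y  s.t.  A^T y >= c,  y >= 0.

So the dual LP is:
  minimize  5y1 + 5y2 + 5y3 + 14y4
  subject to:
    y1 + y3 + y4 >= 4
    y2 + y3 + 2y4 >= 6
    y1, y2, y3, y4 >= 0

Solving the primal: x* = (0, 5).
  primal value c^T x* = 30.
Solving the dual: y* = (0, 2, 4, 0).
  dual value b^T y* = 30.
Strong duality: c^T x* = b^T y*. Confirmed.

30


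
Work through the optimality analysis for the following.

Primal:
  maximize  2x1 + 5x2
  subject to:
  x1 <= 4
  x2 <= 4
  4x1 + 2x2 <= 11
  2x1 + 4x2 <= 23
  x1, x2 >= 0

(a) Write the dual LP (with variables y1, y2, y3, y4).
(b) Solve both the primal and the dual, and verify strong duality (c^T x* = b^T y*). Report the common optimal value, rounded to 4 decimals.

The standard primal-dual pair for 'max c^T x s.t. A x <= b, x >= 0' is:
  Dual:  min b^T y  s.t.  A^T y >= c,  y >= 0.

So the dual LP is:
  minimize  4y1 + 4y2 + 11y3 + 23y4
  subject to:
    y1 + 4y3 + 2y4 >= 2
    y2 + 2y3 + 4y4 >= 5
    y1, y2, y3, y4 >= 0

Solving the primal: x* = (0.75, 4).
  primal value c^T x* = 21.5.
Solving the dual: y* = (0, 4, 0.5, 0).
  dual value b^T y* = 21.5.
Strong duality: c^T x* = b^T y*. Confirmed.

21.5


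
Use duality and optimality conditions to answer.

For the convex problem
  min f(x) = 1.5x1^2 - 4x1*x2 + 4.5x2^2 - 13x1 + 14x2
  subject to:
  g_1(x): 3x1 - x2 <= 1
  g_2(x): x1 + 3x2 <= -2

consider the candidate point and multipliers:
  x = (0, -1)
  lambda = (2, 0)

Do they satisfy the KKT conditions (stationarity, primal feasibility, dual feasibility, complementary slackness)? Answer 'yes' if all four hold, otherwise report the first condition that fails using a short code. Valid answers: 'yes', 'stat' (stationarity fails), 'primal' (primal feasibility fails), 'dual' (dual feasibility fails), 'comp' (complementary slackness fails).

Gradient of f: grad f(x) = Q x + c = (-9, 5)
Constraint values g_i(x) = a_i^T x - b_i:
  g_1((0, -1)) = 0
  g_2((0, -1)) = -1
Stationarity residual: grad f(x) + sum_i lambda_i a_i = (-3, 3)
  -> stationarity FAILS
Primal feasibility (all g_i <= 0): OK
Dual feasibility (all lambda_i >= 0): OK
Complementary slackness (lambda_i * g_i(x) = 0 for all i): OK

Verdict: the first failing condition is stationarity -> stat.

stat


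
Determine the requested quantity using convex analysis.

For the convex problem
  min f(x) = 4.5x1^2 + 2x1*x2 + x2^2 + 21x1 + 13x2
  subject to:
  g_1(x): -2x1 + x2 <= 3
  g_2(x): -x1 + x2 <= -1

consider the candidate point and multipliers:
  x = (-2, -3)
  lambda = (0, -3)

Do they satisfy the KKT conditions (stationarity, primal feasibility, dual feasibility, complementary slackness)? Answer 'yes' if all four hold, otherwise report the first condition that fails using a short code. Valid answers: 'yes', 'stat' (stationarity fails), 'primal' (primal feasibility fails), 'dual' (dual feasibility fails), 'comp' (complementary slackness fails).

Gradient of f: grad f(x) = Q x + c = (-3, 3)
Constraint values g_i(x) = a_i^T x - b_i:
  g_1((-2, -3)) = -2
  g_2((-2, -3)) = 0
Stationarity residual: grad f(x) + sum_i lambda_i a_i = (0, 0)
  -> stationarity OK
Primal feasibility (all g_i <= 0): OK
Dual feasibility (all lambda_i >= 0): FAILS
Complementary slackness (lambda_i * g_i(x) = 0 for all i): OK

Verdict: the first failing condition is dual_feasibility -> dual.

dual


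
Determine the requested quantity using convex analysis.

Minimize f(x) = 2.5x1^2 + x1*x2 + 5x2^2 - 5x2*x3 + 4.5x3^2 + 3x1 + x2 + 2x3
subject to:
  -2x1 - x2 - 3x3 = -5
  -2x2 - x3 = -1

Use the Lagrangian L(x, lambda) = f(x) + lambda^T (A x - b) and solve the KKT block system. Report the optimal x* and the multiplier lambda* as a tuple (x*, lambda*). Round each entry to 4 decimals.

Form the Lagrangian:
  L(x, lambda) = (1/2) x^T Q x + c^T x + lambda^T (A x - b)
Stationarity (grad_x L = 0): Q x + c + A^T lambda = 0.
Primal feasibility: A x = b.

This gives the KKT block system:
  [ Q   A^T ] [ x     ]   [-c ]
  [ A    0  ] [ lambda ] = [ b ]

Solving the linear system:
  x*      = (1.1222, 0.0489, 0.9022)
  lambda* = (4.3301, -3.1149)
  f(x*)   = 11.8778

x* = (1.1222, 0.0489, 0.9022), lambda* = (4.3301, -3.1149)


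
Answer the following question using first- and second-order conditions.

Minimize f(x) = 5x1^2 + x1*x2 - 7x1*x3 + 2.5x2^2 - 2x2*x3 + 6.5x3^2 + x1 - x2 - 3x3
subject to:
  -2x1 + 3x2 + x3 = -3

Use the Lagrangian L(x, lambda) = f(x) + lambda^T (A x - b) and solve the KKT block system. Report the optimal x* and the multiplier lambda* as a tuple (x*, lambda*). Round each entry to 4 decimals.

Form the Lagrangian:
  L(x, lambda) = (1/2) x^T Q x + c^T x + lambda^T (A x - b)
Stationarity (grad_x L = 0): Q x + c + A^T lambda = 0.
Primal feasibility: A x = b.

This gives the KKT block system:
  [ Q   A^T ] [ x     ]   [-c ]
  [ A    0  ] [ lambda ] = [ b ]

Solving the linear system:
  x*      = (0.4686, -0.7678, 0.2406)
  lambda* = (1.6172)
  f(x*)   = 2.6831

x* = (0.4686, -0.7678, 0.2406), lambda* = (1.6172)


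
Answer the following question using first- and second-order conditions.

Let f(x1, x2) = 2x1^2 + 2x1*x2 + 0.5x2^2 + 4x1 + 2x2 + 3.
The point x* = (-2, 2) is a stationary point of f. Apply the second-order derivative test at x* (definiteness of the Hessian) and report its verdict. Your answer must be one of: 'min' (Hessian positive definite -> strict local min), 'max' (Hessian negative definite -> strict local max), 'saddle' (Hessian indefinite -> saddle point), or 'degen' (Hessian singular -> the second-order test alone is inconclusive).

Compute the Hessian H = grad^2 f:
  H = [[4, 2], [2, 1]]
Verify stationarity: grad f(x*) = H x* + g = (0, 0).
Eigenvalues of H: 0, 5.
H has a zero eigenvalue (singular; positive semidefinite but not definite), so H is neither positive definite, negative definite, nor indefinite. The second-order test alone is inconclusive -> degen.
(Indeed, f is constant along the null direction of H through x*, so x* is not a strict local extremum.)

degen


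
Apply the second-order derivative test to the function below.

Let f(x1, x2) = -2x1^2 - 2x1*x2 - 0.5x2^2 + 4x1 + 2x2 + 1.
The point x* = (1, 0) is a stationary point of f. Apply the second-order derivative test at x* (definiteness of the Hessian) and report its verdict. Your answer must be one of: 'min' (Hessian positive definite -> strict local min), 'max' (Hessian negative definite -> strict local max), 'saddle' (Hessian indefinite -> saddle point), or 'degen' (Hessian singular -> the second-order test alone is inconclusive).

Compute the Hessian H = grad^2 f:
  H = [[-4, -2], [-2, -1]]
Verify stationarity: grad f(x*) = H x* + g = (0, 0).
Eigenvalues of H: -5, 0.
H has a zero eigenvalue (singular; negative semidefinite but not definite), so H is neither positive definite, negative definite, nor indefinite. The second-order test alone is inconclusive -> degen.
(Indeed, f is constant along the null direction of H through x*, so x* is not a strict local extremum.)

degen


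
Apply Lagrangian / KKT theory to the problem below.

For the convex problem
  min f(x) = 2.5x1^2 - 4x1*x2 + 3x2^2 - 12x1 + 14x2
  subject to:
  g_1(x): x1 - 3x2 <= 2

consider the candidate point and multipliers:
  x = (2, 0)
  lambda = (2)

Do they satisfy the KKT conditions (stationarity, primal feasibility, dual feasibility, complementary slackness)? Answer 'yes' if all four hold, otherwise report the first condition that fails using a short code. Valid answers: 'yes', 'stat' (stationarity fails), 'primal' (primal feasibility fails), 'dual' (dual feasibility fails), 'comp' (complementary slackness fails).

Gradient of f: grad f(x) = Q x + c = (-2, 6)
Constraint values g_i(x) = a_i^T x - b_i:
  g_1((2, 0)) = 0
Stationarity residual: grad f(x) + sum_i lambda_i a_i = (0, 0)
  -> stationarity OK
Primal feasibility (all g_i <= 0): OK
Dual feasibility (all lambda_i >= 0): OK
Complementary slackness (lambda_i * g_i(x) = 0 for all i): OK

Verdict: yes, KKT holds.

yes


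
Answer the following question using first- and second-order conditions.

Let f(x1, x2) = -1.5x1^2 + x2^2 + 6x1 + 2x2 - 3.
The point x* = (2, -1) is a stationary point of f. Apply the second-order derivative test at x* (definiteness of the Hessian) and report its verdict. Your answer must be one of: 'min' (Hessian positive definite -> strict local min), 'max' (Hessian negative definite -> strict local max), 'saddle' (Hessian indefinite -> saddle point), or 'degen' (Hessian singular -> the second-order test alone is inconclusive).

Compute the Hessian H = grad^2 f:
  H = [[-3, 0], [0, 2]]
Verify stationarity: grad f(x*) = H x* + g = (0, 0).
Eigenvalues of H: -3, 2.
Eigenvalues have mixed signs, so H is indefinite -> x* is a saddle point.

saddle
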